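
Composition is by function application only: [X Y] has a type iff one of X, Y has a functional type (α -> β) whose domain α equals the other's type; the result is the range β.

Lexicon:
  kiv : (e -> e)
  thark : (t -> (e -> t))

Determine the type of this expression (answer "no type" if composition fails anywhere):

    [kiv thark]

no type

[kiv thark]: (e -> e) with (t -> (e -> t)) — neither is a function whose domain matches the other; composition fails here.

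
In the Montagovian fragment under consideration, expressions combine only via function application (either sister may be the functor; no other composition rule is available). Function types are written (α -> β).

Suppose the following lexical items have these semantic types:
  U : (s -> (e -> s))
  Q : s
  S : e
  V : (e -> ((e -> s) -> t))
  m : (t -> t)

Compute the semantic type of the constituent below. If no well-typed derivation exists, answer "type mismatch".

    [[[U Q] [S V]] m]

t

[U Q]: U is (s -> (e -> s)), Q is s; result (e -> s).
[S V]: V is (e -> ((e -> s) -> t)), S is e; result ((e -> s) -> t).
[[U Q] [S V]]: [S V] is ((e -> s) -> t), [U Q] is (e -> s); result t.
[[[U Q] [S V]] m]: m is (t -> t), [[U Q] [S V]] is t; result t.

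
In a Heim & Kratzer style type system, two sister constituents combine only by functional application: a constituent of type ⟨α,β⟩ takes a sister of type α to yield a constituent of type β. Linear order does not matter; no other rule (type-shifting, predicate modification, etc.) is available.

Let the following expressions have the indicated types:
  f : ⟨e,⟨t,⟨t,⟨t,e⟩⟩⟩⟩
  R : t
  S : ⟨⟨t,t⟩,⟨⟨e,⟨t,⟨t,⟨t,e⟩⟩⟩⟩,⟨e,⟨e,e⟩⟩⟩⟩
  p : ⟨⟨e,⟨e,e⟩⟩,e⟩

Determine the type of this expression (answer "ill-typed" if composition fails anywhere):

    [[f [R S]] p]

[R S]: t and ⟨⟨t,t⟩,⟨⟨e,⟨t,⟨t,⟨t,e⟩⟩⟩⟩,⟨e,⟨e,e⟩⟩⟩⟩ cannot combine by function application — type clash.

ill-typed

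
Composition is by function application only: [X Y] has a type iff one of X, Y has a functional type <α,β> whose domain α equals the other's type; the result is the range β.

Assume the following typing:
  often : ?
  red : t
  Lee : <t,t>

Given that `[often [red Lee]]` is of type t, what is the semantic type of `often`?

At [often [red Lee]] (required: t): [red Lee] is t, which is not a function with range t; hence often is the functor — type <t,t>.

<t,t>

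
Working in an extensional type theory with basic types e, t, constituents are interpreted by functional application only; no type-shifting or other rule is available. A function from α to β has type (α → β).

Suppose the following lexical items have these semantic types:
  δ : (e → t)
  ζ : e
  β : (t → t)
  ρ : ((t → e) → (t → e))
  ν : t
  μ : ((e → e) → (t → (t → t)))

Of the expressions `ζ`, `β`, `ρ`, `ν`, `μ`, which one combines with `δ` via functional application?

ζ — combines: δ : (e → t) takes ζ : e as argument, giving t.
β : (t → t) — neither side's domain matches the other.
ρ : ((t → e) → (t → e)) — neither side's domain matches the other.
ν : t — neither side's domain matches the other.
μ : ((e → e) → (t → (t → t))) — neither side's domain matches the other.

ζ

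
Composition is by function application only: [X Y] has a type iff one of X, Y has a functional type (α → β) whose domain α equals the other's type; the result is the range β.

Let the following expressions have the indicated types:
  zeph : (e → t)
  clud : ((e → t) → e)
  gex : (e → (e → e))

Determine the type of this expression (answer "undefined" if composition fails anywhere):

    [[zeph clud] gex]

(e → e)

[zeph clud]: clud is ((e → t) → e), zeph is (e → t); result e.
[[zeph clud] gex]: gex is (e → (e → e)), [zeph clud] is e; result (e → e).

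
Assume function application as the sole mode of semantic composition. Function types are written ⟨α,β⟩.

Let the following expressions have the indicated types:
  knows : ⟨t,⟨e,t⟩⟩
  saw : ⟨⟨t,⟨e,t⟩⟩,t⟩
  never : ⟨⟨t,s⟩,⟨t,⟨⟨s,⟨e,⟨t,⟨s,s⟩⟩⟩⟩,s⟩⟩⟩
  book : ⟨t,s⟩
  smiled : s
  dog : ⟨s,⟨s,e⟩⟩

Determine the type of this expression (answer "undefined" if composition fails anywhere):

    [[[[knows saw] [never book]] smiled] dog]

[knows saw]: saw is ⟨⟨t,⟨e,t⟩⟩,t⟩, knows is ⟨t,⟨e,t⟩⟩; result t.
[never book]: never is ⟨⟨t,s⟩,⟨t,⟨⟨s,⟨e,⟨t,⟨s,s⟩⟩⟩⟩,s⟩⟩⟩, book is ⟨t,s⟩; result ⟨t,⟨⟨s,⟨e,⟨t,⟨s,s⟩⟩⟩⟩,s⟩⟩.
[[knows saw] [never book]]: [never book] is ⟨t,⟨⟨s,⟨e,⟨t,⟨s,s⟩⟩⟩⟩,s⟩⟩, [knows saw] is t; result ⟨⟨s,⟨e,⟨t,⟨s,s⟩⟩⟩⟩,s⟩.
[[[knows saw] [never book]] smiled]: ⟨⟨s,⟨e,⟨t,⟨s,s⟩⟩⟩⟩,s⟩ with s — neither is a function whose domain matches the other; composition fails here.

undefined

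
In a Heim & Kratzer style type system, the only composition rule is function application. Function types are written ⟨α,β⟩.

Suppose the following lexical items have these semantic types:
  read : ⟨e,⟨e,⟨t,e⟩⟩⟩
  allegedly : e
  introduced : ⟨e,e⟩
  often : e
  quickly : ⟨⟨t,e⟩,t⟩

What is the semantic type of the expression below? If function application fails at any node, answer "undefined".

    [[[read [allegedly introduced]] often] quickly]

At [allegedly introduced], introduced : ⟨e,e⟩ takes allegedly : e, giving e.
At [read [allegedly introduced]], read : ⟨e,⟨e,⟨t,e⟩⟩⟩ takes [allegedly introduced] : e, giving ⟨e,⟨t,e⟩⟩.
At [[read [allegedly introduced]] often], [read [allegedly introduced]] : ⟨e,⟨t,e⟩⟩ takes often : e, giving ⟨t,e⟩.
At [[[read [allegedly introduced]] often] quickly], quickly : ⟨⟨t,e⟩,t⟩ takes [[read [allegedly introduced]] often] : ⟨t,e⟩, giving t.

t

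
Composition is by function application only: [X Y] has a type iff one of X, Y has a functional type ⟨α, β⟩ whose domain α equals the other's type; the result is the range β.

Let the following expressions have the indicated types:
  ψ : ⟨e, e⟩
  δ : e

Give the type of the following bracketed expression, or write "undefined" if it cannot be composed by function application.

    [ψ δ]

[ψ δ]: ψ is ⟨e, e⟩, δ is e; result e.

e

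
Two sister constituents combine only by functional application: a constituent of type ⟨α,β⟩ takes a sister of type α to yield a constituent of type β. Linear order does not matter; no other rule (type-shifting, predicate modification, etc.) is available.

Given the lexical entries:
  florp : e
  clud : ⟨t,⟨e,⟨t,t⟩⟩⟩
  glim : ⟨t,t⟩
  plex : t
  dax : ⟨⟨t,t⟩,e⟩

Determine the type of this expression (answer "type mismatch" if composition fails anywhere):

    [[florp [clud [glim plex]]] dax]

e

[glim plex] — glim of type ⟨t,t⟩ combines with plex of type t: type t.
[clud [glim plex]] — clud of type ⟨t,⟨e,⟨t,t⟩⟩⟩ combines with [glim plex] of type t: type ⟨e,⟨t,t⟩⟩.
[florp [clud [glim plex]]] — [clud [glim plex]] of type ⟨e,⟨t,t⟩⟩ combines with florp of type e: type ⟨t,t⟩.
[[florp [clud [glim plex]]] dax] — dax of type ⟨⟨t,t⟩,e⟩ combines with [florp [clud [glim plex]]] of type ⟨t,t⟩: type e.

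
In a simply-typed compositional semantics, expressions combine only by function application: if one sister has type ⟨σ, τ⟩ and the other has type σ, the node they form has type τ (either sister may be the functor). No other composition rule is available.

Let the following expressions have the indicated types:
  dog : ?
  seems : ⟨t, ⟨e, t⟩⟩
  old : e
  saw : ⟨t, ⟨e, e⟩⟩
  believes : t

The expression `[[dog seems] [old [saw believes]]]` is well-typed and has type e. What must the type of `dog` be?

[[dog seems] [old [saw believes]]] must have type e. The sister [old [saw believes]] has type e; that is not a function onto e, so [dog seems] must be the functor, of type ⟨e, e⟩.
[dog seems] must have type ⟨e, e⟩. The sister seems has type ⟨t, ⟨e, t⟩⟩; that is not a function onto ⟨e, e⟩, so dog must be the functor, of type ⟨⟨t, ⟨e, t⟩⟩, ⟨e, e⟩⟩.

⟨⟨t, ⟨e, t⟩⟩, ⟨e, e⟩⟩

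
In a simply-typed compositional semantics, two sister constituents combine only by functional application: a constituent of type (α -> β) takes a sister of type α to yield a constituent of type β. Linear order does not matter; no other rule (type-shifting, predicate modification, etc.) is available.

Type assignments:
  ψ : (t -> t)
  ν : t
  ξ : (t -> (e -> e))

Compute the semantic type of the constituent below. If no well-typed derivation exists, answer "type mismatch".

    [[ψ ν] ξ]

[ψ ν]: functor ψ : (t -> t), argument ν : t; result t.
[[ψ ν] ξ]: functor ξ : (t -> (e -> e)), argument [ψ ν] : t; result (e -> e).

(e -> e)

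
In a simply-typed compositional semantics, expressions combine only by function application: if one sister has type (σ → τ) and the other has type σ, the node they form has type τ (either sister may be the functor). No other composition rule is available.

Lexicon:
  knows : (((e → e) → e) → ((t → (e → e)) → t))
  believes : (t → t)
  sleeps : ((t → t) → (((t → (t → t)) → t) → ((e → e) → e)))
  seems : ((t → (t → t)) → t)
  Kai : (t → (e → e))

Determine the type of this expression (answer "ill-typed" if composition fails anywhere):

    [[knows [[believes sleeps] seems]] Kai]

t

[believes sleeps]: functor sleeps : ((t → t) → (((t → (t → t)) → t) → ((e → e) → e))), argument believes : (t → t); result (((t → (t → t)) → t) → ((e → e) → e)).
[[believes sleeps] seems]: functor [believes sleeps] : (((t → (t → t)) → t) → ((e → e) → e)), argument seems : ((t → (t → t)) → t); result ((e → e) → e).
[knows [[believes sleeps] seems]]: functor knows : (((e → e) → e) → ((t → (e → e)) → t)), argument [[believes sleeps] seems] : ((e → e) → e); result ((t → (e → e)) → t).
[[knows [[believes sleeps] seems]] Kai]: functor [knows [[believes sleeps] seems]] : ((t → (e → e)) → t), argument Kai : (t → (e → e)); result t.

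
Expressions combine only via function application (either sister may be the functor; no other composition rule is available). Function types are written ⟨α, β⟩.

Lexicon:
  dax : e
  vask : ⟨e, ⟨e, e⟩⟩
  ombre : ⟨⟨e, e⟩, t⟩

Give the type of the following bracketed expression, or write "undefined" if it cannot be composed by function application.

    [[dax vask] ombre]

t

[dax vask]: vask is ⟨e, ⟨e, e⟩⟩, dax is e; result ⟨e, e⟩.
[[dax vask] ombre]: ombre is ⟨⟨e, e⟩, t⟩, [dax vask] is ⟨e, e⟩; result t.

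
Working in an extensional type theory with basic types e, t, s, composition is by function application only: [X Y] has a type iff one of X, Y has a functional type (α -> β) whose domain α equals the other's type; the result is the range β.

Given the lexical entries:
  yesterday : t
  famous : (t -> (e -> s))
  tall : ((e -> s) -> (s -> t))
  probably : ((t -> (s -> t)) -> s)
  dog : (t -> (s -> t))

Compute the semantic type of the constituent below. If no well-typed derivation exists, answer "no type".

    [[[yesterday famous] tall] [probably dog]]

[yesterday famous]: functor famous : (t -> (e -> s)), argument yesterday : t; result (e -> s).
[[yesterday famous] tall]: functor tall : ((e -> s) -> (s -> t)), argument [yesterday famous] : (e -> s); result (s -> t).
[probably dog]: functor probably : ((t -> (s -> t)) -> s), argument dog : (t -> (s -> t)); result s.
[[[yesterday famous] tall] [probably dog]]: functor [[yesterday famous] tall] : (s -> t), argument [probably dog] : s; result t.

t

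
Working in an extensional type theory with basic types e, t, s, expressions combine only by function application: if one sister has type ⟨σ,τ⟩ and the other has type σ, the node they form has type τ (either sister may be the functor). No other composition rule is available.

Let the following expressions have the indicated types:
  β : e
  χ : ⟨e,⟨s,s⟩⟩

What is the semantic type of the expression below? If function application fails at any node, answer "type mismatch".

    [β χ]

[β χ]: χ is ⟨e,⟨s,s⟩⟩, β is e; result ⟨s,s⟩.

⟨s,s⟩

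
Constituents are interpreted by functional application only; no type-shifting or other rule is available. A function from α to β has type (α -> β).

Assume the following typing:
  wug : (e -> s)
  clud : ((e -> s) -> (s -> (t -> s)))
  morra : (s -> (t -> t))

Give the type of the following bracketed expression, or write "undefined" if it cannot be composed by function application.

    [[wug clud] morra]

undefined

At [wug clud], clud : ((e -> s) -> (s -> (t -> s))) takes wug : (e -> s), giving (s -> (t -> s)).
At [[wug clud] morra]: neither (s -> (t -> s)) nor (s -> (t -> t)) can take the other as argument; the node is ill-typed.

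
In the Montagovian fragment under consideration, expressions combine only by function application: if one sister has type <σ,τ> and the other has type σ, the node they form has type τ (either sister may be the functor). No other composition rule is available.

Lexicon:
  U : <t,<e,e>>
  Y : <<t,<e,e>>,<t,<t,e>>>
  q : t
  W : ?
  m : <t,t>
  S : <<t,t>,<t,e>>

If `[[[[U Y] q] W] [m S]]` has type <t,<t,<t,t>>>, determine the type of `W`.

<<t,e>,<<t,e>,<t,<t,<t,t>>>>>

[[[[U Y] q] W] [m S]] is required to be <t,<t,<t,t>>>. [m S] : <t,e> cannot yield <t,<t,<t,t>>> as functor, so [[[U Y] q] W] : <<t,e>,<t,<t,<t,t>>>>.
[[[U Y] q] W] is required to be <<t,e>,<t,<t,<t,t>>>>. [[U Y] q] : <t,e> cannot yield <<t,e>,<t,<t,<t,t>>>> as functor, so W : <<t,e>,<<t,e>,<t,<t,<t,t>>>>>.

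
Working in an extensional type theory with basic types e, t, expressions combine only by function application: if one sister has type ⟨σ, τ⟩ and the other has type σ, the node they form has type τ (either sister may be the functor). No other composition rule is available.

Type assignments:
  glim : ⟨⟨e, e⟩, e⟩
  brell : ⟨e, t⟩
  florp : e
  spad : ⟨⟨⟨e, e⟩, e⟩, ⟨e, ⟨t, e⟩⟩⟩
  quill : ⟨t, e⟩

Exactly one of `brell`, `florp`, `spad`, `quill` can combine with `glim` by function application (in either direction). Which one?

spad

brell : ⟨e, t⟩ — glim needs ⟨e, e⟩; brell needs e; neither fits.
florp : e — glim needs ⟨e, e⟩; florp needs nothing (atomic); neither fits.
spad — combines: spad : ⟨⟨⟨e, e⟩, e⟩, ⟨e, ⟨t, e⟩⟩⟩ takes glim : ⟨⟨e, e⟩, e⟩ as argument, giving ⟨e, ⟨t, e⟩⟩.
quill : ⟨t, e⟩ — glim needs ⟨e, e⟩; quill needs t; neither fits.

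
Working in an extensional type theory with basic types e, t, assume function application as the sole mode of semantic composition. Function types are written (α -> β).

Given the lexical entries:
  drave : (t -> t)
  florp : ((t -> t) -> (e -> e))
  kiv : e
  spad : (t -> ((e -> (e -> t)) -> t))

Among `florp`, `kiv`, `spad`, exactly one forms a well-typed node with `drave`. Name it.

florp — combines: florp : ((t -> t) -> (e -> e)) takes drave : (t -> t) as argument, giving (e -> e).
kiv : e — drave needs t; kiv needs nothing (atomic); neither fits.
spad : (t -> ((e -> (e -> t)) -> t)) — drave needs t; spad needs t; neither fits.

florp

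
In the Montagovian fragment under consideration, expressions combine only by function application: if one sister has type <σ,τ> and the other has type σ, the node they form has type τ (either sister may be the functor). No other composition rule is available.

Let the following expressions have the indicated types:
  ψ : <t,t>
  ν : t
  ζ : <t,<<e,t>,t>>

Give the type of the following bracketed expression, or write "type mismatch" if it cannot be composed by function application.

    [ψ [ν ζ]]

[ν ζ]: ζ is <t,<<e,t>,t>>, ν is t; result <<e,t>,t>.
[ψ [ν ζ]]: <t,t> and <<e,t>,t> cannot combine by function application — type clash.

type mismatch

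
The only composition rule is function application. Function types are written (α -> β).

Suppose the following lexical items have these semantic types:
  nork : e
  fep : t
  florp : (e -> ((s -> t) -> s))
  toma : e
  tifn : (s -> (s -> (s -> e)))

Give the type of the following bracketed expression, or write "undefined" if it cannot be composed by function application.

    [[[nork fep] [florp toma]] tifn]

At [nork fep]: neither e nor t can take the other as argument; the node is ill-typed.

undefined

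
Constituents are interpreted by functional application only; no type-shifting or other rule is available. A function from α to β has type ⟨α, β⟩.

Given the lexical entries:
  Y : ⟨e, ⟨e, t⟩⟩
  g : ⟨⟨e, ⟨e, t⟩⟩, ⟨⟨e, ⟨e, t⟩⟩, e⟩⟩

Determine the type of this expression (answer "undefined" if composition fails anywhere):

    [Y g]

[Y g] — g of type ⟨⟨e, ⟨e, t⟩⟩, ⟨⟨e, ⟨e, t⟩⟩, e⟩⟩ combines with Y of type ⟨e, ⟨e, t⟩⟩: type ⟨⟨e, ⟨e, t⟩⟩, e⟩.

⟨⟨e, ⟨e, t⟩⟩, e⟩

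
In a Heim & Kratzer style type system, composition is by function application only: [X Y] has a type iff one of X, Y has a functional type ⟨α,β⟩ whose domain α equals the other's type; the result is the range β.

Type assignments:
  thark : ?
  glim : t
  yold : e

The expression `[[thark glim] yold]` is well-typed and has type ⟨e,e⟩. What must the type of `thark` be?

For [[thark glim] yold] to have type ⟨e,e⟩ with yold of type e, [thark glim] must be the function: [thark glim] : ⟨e,⟨e,e⟩⟩.
For [thark glim] to have type ⟨e,⟨e,e⟩⟩ with glim of type t, thark must be the function: thark : ⟨t,⟨e,⟨e,e⟩⟩⟩.

⟨t,⟨e,⟨e,e⟩⟩⟩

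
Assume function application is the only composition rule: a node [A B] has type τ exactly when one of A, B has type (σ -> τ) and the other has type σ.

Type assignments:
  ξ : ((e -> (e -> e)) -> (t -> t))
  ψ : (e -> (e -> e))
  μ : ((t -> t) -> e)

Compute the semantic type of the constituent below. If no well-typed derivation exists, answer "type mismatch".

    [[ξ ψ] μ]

e

At [ξ ψ], ξ : ((e -> (e -> e)) -> (t -> t)) takes ψ : (e -> (e -> e)), giving (t -> t).
At [[ξ ψ] μ], μ : ((t -> t) -> e) takes [ξ ψ] : (t -> t), giving e.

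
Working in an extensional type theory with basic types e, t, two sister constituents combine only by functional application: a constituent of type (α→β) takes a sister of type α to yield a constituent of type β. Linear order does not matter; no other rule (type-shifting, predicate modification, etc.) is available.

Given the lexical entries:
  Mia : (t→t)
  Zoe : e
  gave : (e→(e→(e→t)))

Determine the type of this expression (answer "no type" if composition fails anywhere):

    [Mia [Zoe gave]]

no type

At [Zoe gave], gave : (e→(e→(e→t))) takes Zoe : e, giving (e→(e→t)).
At [Mia [Zoe gave]]: neither (t→t) nor (e→(e→t)) can take the other as argument; the node is ill-typed.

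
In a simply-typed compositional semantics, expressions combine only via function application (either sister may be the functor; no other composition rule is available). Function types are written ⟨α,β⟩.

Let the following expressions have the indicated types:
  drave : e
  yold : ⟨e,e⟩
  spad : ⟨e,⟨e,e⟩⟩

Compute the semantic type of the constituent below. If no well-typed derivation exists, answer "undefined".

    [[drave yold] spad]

⟨e,e⟩

[drave yold]: ⟨e,e⟩ applied to e yields e.
[[drave yold] spad]: ⟨e,⟨e,e⟩⟩ applied to e yields ⟨e,e⟩.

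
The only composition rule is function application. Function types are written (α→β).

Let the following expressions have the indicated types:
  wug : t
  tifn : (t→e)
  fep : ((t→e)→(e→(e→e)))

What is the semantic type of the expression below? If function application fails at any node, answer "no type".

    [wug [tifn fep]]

At [tifn fep], fep : ((t→e)→(e→(e→e))) takes tifn : (t→e), giving (e→(e→e)).
[wug [tifn fep]]: t and (e→(e→e)) cannot combine by function application — type clash.

no type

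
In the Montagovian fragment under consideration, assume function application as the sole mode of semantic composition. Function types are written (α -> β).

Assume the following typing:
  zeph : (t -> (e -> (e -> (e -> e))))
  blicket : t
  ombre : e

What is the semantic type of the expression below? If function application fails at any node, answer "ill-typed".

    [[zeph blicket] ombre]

[zeph blicket]: functor zeph : (t -> (e -> (e -> (e -> e)))), argument blicket : t; result (e -> (e -> (e -> e))).
[[zeph blicket] ombre]: functor [zeph blicket] : (e -> (e -> (e -> e))), argument ombre : e; result (e -> (e -> e)).

(e -> (e -> e))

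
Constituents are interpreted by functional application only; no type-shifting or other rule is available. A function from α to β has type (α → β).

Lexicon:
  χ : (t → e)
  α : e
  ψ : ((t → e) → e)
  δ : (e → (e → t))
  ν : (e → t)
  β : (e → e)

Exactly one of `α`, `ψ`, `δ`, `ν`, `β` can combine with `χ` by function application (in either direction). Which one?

ψ

α : e — χ needs t; α needs nothing (atomic); neither fits.
ψ — combines: ψ : ((t → e) → e) takes χ : (t → e) as argument, giving e.
δ : (e → (e → t)) — χ needs t; δ needs e; neither fits.
ν : (e → t) — χ needs t; ν needs e; neither fits.
β : (e → e) — χ needs t; β needs e; neither fits.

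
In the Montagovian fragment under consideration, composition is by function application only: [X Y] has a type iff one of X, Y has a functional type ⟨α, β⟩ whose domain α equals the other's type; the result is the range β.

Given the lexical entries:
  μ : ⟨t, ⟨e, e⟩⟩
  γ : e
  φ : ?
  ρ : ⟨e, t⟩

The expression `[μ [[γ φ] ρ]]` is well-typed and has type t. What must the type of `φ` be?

For [μ [[γ φ] ρ]] to have type t with μ of type ⟨t, ⟨e, e⟩⟩, [[γ φ] ρ] must be the function: [[γ φ] ρ] : ⟨⟨t, ⟨e, e⟩⟩, t⟩.
For [[γ φ] ρ] to have type ⟨⟨t, ⟨e, e⟩⟩, t⟩ with ρ of type ⟨e, t⟩, [γ φ] must be the function: [γ φ] : ⟨⟨e, t⟩, ⟨⟨t, ⟨e, e⟩⟩, t⟩⟩.
For [γ φ] to have type ⟨⟨e, t⟩, ⟨⟨t, ⟨e, e⟩⟩, t⟩⟩ with γ of type e, φ must be the function: φ : ⟨e, ⟨⟨e, t⟩, ⟨⟨t, ⟨e, e⟩⟩, t⟩⟩⟩.

⟨e, ⟨⟨e, t⟩, ⟨⟨t, ⟨e, e⟩⟩, t⟩⟩⟩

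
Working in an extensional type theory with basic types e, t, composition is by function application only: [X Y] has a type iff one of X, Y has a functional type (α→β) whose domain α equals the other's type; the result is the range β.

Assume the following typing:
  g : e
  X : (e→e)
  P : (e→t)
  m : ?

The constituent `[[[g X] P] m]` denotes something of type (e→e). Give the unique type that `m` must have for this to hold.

(t→(e→e))

[[[g X] P] m] must have type (e→e). The sister [[g X] P] has type t; that is not a function onto (e→e), so m must be the functor, of type (t→(e→e)).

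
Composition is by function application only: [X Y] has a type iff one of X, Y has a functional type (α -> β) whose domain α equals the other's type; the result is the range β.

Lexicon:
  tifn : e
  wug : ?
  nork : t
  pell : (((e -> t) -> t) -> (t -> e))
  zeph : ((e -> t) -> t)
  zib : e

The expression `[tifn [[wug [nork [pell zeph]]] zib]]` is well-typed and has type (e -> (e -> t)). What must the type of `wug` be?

[tifn [[wug [nork [pell zeph]]] zib]] is required to be (e -> (e -> t)). tifn : e cannot yield (e -> (e -> t)) as functor, so [[wug [nork [pell zeph]]] zib] : (e -> (e -> (e -> t))).
[[wug [nork [pell zeph]]] zib] is required to be (e -> (e -> (e -> t))). zib : e cannot yield (e -> (e -> (e -> t))) as functor, so [wug [nork [pell zeph]]] : (e -> (e -> (e -> (e -> t)))).
[wug [nork [pell zeph]]] is required to be (e -> (e -> (e -> (e -> t)))). [nork [pell zeph]] : e cannot yield (e -> (e -> (e -> (e -> t)))) as functor, so wug : (e -> (e -> (e -> (e -> (e -> t))))).

(e -> (e -> (e -> (e -> (e -> t)))))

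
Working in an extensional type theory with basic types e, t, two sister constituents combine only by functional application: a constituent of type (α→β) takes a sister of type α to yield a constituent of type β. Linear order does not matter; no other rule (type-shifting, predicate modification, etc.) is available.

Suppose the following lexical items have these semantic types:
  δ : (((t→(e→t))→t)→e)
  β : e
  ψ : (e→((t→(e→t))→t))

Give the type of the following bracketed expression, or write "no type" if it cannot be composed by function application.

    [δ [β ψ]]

[β ψ]: ψ is (e→((t→(e→t))→t)), β is e; result ((t→(e→t))→t).
[δ [β ψ]]: δ is (((t→(e→t))→t)→e), [β ψ] is ((t→(e→t))→t); result e.

e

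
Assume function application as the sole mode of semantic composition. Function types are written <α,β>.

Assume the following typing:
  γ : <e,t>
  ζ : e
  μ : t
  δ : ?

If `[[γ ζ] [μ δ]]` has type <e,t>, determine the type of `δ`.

<t,<t,<e,t>>>

For [[γ ζ] [μ δ]] to have type <e,t> with [γ ζ] of type t, [μ δ] must be the function: [μ δ] : <t,<e,t>>.
For [μ δ] to have type <t,<e,t>> with μ of type t, δ must be the function: δ : <t,<t,<e,t>>>.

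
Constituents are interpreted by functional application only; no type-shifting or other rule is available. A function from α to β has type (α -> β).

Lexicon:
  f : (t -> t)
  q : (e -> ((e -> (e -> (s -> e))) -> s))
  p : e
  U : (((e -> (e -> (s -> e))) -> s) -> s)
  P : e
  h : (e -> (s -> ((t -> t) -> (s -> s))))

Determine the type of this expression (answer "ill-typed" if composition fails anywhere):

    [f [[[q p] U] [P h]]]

[q p] — q of type (e -> ((e -> (e -> (s -> e))) -> s)) combines with p of type e: type ((e -> (e -> (s -> e))) -> s).
[[q p] U] — U of type (((e -> (e -> (s -> e))) -> s) -> s) combines with [q p] of type ((e -> (e -> (s -> e))) -> s): type s.
[P h] — h of type (e -> (s -> ((t -> t) -> (s -> s)))) combines with P of type e: type (s -> ((t -> t) -> (s -> s))).
[[[q p] U] [P h]] — [P h] of type (s -> ((t -> t) -> (s -> s))) combines with [[q p] U] of type s: type ((t -> t) -> (s -> s)).
[f [[[q p] U] [P h]]] — [[[q p] U] [P h]] of type ((t -> t) -> (s -> s)) combines with f of type (t -> t): type (s -> s).

(s -> s)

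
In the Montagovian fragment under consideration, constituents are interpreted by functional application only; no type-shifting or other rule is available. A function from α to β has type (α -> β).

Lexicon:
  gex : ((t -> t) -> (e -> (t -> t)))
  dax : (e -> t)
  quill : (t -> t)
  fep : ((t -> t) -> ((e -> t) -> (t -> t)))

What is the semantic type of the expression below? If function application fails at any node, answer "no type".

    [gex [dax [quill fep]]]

[quill fep]: functor fep : ((t -> t) -> ((e -> t) -> (t -> t))), argument quill : (t -> t); result ((e -> t) -> (t -> t)).
[dax [quill fep]]: functor [quill fep] : ((e -> t) -> (t -> t)), argument dax : (e -> t); result (t -> t).
[gex [dax [quill fep]]]: functor gex : ((t -> t) -> (e -> (t -> t))), argument [dax [quill fep]] : (t -> t); result (e -> (t -> t)).

(e -> (t -> t))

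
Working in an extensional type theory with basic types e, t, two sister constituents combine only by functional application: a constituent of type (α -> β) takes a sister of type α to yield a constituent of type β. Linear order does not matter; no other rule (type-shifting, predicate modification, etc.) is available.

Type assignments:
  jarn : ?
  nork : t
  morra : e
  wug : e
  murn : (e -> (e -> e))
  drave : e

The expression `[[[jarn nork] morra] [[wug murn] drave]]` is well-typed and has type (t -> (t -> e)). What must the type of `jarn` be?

For [[[jarn nork] morra] [[wug murn] drave]] to have type (t -> (t -> e)) with [[wug murn] drave] of type e, [[jarn nork] morra] must be the function: [[jarn nork] morra] : (e -> (t -> (t -> e))).
For [[jarn nork] morra] to have type (e -> (t -> (t -> e))) with morra of type e, [jarn nork] must be the function: [jarn nork] : (e -> (e -> (t -> (t -> e)))).
For [jarn nork] to have type (e -> (e -> (t -> (t -> e)))) with nork of type t, jarn must be the function: jarn : (t -> (e -> (e -> (t -> (t -> e))))).

(t -> (e -> (e -> (t -> (t -> e)))))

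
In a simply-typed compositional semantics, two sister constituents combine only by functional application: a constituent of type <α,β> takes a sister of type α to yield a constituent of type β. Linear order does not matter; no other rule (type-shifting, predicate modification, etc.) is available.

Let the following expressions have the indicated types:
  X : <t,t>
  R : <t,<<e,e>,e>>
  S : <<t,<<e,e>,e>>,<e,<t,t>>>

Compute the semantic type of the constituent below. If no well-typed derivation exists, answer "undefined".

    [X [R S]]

[R S]: S is <<t,<<e,e>,e>>,<e,<t,t>>>, R is <t,<<e,e>,e>>; result <e,<t,t>>.
[X [R S]]: <t,t> and <e,<t,t>> cannot combine by function application — type clash.

undefined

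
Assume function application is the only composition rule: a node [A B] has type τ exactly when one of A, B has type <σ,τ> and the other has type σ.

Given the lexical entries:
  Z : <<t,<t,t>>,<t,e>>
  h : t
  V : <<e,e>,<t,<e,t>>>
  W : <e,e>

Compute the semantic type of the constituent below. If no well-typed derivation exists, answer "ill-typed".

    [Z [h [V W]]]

[V W]: functor V : <<e,e>,<t,<e,t>>>, argument W : <e,e>; result <t,<e,t>>.
[h [V W]]: functor [V W] : <t,<e,t>>, argument h : t; result <e,t>.
[Z [h [V W]]]: <<t,<t,t>>,<t,e>> with <e,t> — neither is a function whose domain matches the other; composition fails here.

ill-typed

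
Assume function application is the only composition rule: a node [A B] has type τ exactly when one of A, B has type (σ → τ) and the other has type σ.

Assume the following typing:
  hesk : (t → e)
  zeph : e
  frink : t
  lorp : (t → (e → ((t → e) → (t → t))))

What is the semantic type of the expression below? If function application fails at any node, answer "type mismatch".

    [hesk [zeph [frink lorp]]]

[frink lorp]: functor lorp : (t → (e → ((t → e) → (t → t)))), argument frink : t; result (e → ((t → e) → (t → t))).
[zeph [frink lorp]]: functor [frink lorp] : (e → ((t → e) → (t → t))), argument zeph : e; result ((t → e) → (t → t)).
[hesk [zeph [frink lorp]]]: functor [zeph [frink lorp]] : ((t → e) → (t → t)), argument hesk : (t → e); result (t → t).

(t → t)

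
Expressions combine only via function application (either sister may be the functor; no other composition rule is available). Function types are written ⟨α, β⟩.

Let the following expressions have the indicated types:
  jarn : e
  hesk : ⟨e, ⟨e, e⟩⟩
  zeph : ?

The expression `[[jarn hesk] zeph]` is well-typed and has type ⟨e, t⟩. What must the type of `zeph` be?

[[jarn hesk] zeph] is required to be ⟨e, t⟩. [jarn hesk] : ⟨e, e⟩ cannot yield ⟨e, t⟩ as functor, so zeph : ⟨⟨e, e⟩, ⟨e, t⟩⟩.

⟨⟨e, e⟩, ⟨e, t⟩⟩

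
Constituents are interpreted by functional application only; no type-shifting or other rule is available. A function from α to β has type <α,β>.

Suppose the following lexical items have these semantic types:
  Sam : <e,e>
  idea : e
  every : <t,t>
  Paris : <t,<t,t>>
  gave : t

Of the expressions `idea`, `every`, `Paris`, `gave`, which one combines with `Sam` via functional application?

idea — combines: Sam : <e,e> takes idea : e as argument, giving e.
every : <t,t> — does not combine with Sam.
Paris : <t,<t,t>> — does not combine with Sam.
gave : t — does not combine with Sam.

idea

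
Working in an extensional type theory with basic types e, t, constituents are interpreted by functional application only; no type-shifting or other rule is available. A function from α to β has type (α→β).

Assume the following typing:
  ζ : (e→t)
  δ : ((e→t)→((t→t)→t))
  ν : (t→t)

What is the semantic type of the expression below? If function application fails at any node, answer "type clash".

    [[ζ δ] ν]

t

[ζ δ]: δ is ((e→t)→((t→t)→t)), ζ is (e→t); result ((t→t)→t).
[[ζ δ] ν]: [ζ δ] is ((t→t)→t), ν is (t→t); result t.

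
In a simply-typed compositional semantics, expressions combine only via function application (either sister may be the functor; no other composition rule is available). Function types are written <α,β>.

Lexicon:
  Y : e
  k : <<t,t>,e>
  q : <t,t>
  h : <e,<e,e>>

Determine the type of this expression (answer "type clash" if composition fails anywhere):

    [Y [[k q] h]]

e

[k q] — k of type <<t,t>,e> combines with q of type <t,t>: type e.
[[k q] h] — h of type <e,<e,e>> combines with [k q] of type e: type <e,e>.
[Y [[k q] h]] — [[k q] h] of type <e,e> combines with Y of type e: type e.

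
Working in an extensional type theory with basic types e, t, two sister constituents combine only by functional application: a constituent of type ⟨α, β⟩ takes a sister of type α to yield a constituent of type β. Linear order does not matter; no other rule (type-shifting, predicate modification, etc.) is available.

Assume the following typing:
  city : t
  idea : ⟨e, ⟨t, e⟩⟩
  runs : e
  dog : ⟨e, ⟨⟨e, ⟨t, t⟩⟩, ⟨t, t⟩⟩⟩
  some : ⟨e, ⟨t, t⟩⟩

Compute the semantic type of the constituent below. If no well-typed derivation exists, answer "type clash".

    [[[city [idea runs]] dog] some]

At [idea runs], idea : ⟨e, ⟨t, e⟩⟩ takes runs : e, giving ⟨t, e⟩.
At [city [idea runs]], [idea runs] : ⟨t, e⟩ takes city : t, giving e.
At [[city [idea runs]] dog], dog : ⟨e, ⟨⟨e, ⟨t, t⟩⟩, ⟨t, t⟩⟩⟩ takes [city [idea runs]] : e, giving ⟨⟨e, ⟨t, t⟩⟩, ⟨t, t⟩⟩.
At [[[city [idea runs]] dog] some], [[city [idea runs]] dog] : ⟨⟨e, ⟨t, t⟩⟩, ⟨t, t⟩⟩ takes some : ⟨e, ⟨t, t⟩⟩, giving ⟨t, t⟩.

⟨t, t⟩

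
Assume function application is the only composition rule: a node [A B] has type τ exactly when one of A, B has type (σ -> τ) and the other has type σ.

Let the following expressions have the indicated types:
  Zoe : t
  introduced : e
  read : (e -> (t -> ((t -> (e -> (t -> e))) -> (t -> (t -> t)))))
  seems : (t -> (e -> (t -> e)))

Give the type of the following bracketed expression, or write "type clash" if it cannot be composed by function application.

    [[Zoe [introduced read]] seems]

(t -> (t -> t))

[introduced read] — read of type (e -> (t -> ((t -> (e -> (t -> e))) -> (t -> (t -> t))))) combines with introduced of type e: type (t -> ((t -> (e -> (t -> e))) -> (t -> (t -> t)))).
[Zoe [introduced read]] — [introduced read] of type (t -> ((t -> (e -> (t -> e))) -> (t -> (t -> t)))) combines with Zoe of type t: type ((t -> (e -> (t -> e))) -> (t -> (t -> t))).
[[Zoe [introduced read]] seems] — [Zoe [introduced read]] of type ((t -> (e -> (t -> e))) -> (t -> (t -> t))) combines with seems of type (t -> (e -> (t -> e))): type (t -> (t -> t)).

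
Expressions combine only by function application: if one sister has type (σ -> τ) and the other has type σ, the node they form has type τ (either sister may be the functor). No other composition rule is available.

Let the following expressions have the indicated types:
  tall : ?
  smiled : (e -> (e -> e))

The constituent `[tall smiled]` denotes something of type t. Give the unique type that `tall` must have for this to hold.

((e -> (e -> e)) -> t)

For [tall smiled] to have type t with smiled of type (e -> (e -> e)), tall must be the function: tall : ((e -> (e -> e)) -> t).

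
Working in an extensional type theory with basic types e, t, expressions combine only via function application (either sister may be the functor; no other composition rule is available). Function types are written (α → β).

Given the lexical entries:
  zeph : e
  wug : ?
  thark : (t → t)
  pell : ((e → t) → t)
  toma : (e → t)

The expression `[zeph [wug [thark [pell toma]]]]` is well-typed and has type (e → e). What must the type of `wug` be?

(t → (e → (e → e)))

[zeph [wug [thark [pell toma]]]] is required to be (e → e). zeph : e cannot yield (e → e) as functor, so [wug [thark [pell toma]]] : (e → (e → e)).
[wug [thark [pell toma]]] is required to be (e → (e → e)). [thark [pell toma]] : t cannot yield (e → (e → e)) as functor, so wug : (t → (e → (e → e))).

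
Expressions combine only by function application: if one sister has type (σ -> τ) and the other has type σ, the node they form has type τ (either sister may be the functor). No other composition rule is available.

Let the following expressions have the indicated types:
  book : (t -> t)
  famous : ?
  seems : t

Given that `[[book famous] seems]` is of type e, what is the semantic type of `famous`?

[[book famous] seems] must have type e. The sister seems has type t; that is not a function onto e, so [book famous] must be the functor, of type (t -> e).
[book famous] must have type (t -> e). The sister book has type (t -> t); that is not a function onto (t -> e), so famous must be the functor, of type ((t -> t) -> (t -> e)).

((t -> t) -> (t -> e))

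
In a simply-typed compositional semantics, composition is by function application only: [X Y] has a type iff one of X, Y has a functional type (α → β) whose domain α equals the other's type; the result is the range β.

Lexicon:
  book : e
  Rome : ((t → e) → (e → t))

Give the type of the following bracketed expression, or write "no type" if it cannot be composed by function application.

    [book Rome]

At [book Rome]: neither e nor ((t → e) → (e → t)) can take the other as argument; the node is ill-typed.

no type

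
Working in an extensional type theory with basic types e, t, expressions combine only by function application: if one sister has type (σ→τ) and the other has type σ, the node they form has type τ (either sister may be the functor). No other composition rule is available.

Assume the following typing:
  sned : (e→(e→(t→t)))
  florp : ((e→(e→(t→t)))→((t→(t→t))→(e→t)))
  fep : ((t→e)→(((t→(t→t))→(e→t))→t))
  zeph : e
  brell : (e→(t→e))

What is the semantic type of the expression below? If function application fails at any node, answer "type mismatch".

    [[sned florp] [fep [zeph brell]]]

[sned florp]: ((e→(e→(t→t)))→((t→(t→t))→(e→t))) applied to (e→(e→(t→t))) yields ((t→(t→t))→(e→t)).
[zeph brell]: (e→(t→e)) applied to e yields (t→e).
[fep [zeph brell]]: ((t→e)→(((t→(t→t))→(e→t))→t)) applied to (t→e) yields (((t→(t→t))→(e→t))→t).
[[sned florp] [fep [zeph brell]]]: (((t→(t→t))→(e→t))→t) applied to ((t→(t→t))→(e→t)) yields t.

t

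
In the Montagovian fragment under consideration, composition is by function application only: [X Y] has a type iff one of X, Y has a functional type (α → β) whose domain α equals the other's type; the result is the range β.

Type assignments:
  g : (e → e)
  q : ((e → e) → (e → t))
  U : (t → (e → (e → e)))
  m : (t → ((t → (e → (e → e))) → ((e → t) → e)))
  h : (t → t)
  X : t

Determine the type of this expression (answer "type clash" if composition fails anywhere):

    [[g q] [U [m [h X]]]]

[g q]: q is ((e → e) → (e → t)), g is (e → e); result (e → t).
[h X]: h is (t → t), X is t; result t.
[m [h X]]: m is (t → ((t → (e → (e → e))) → ((e → t) → e))), [h X] is t; result ((t → (e → (e → e))) → ((e → t) → e)).
[U [m [h X]]]: [m [h X]] is ((t → (e → (e → e))) → ((e → t) → e)), U is (t → (e → (e → e))); result ((e → t) → e).
[[g q] [U [m [h X]]]]: [U [m [h X]]] is ((e → t) → e), [g q] is (e → t); result e.

e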